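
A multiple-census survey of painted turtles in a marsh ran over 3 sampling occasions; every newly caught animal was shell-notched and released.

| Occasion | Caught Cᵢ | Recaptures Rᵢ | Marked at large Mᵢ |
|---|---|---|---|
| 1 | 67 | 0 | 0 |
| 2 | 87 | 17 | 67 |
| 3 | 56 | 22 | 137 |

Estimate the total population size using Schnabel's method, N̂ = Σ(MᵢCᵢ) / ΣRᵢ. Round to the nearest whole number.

Σ MᵢCᵢ = 0·67 + 67·87 + 137·56 = 0 + 5829 + 7672 = 13501
Σ Rᵢ = 0 + 17 + 22 = 39
N̂ = 13501 / 39 ≈ 346.2 → 346

N ≈ 346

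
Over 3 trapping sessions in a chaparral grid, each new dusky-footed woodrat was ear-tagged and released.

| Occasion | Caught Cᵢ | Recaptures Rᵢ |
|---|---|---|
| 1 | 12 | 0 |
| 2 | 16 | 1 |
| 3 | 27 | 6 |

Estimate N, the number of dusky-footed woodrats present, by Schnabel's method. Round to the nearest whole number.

Marked at large before each occasion: Mᵢ = Σⱼ<ᵢ (Cⱼ − Rⱼ) → M1=0, M2=12, M3=27
Σ MᵢCᵢ = 0·12 + 12·16 + 27·27 = 0 + 192 + 729 = 921
Σ Rᵢ = 0 + 1 + 6 = 7
N̂ = 921 / 7 ≈ 131.6 → 132

N ≈ 132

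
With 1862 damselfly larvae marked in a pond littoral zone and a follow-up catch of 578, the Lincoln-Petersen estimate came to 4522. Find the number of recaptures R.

R = 238

From N = M·C/R: R = M·C / N = 1862·578 / 4522 = 1076236 / 4522 = 238.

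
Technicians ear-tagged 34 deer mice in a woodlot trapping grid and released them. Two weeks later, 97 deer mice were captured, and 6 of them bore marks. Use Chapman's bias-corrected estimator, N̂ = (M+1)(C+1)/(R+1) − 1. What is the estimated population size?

N̂ = (34+1)(97+1)/(6+1) − 1 = 35·98/7 − 1
= 3430/7 − 1 = 490 − 1 = 489

N = 489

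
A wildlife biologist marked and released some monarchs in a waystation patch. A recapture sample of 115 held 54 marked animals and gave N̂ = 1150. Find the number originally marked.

M = 540

From N = M·C/R: M = N·R / C = 1150·54 / 115 = 62100 / 115 = 540.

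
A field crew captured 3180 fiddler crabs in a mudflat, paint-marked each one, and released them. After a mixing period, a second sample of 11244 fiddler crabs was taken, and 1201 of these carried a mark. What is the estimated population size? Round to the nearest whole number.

N ≈ 29,772

If marked individuals mix randomly, R/C ≈ M/N, giving N ≈ M·C/R.
N = (3180 × 11244) / 1201 = 35755920 / 1201 ≈ 29771.8 → 29772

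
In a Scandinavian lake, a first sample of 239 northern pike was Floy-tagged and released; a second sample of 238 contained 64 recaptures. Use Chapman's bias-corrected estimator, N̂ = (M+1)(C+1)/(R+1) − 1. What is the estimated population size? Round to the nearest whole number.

N̂ = (239+1)(238+1)/(64+1) − 1 = 240·239/65 − 1
= 57360/65 − 1 ≈ 882.46 − 1 ≈ 881.46 → 881

N ≈ 881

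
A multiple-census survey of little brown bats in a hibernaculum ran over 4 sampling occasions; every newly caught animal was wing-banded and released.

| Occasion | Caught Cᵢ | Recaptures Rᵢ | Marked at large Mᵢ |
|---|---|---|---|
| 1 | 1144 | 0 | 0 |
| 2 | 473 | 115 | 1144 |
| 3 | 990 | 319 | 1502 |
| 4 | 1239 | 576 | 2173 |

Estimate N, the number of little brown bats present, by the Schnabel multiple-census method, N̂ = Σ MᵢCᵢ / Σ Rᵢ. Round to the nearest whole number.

Σ MᵢCᵢ = 0·1144 + 1144·473 + 1502·990 + 2173·1239 = 0 + 541112 + 1486980 + 2692347 = 4720439
Σ Rᵢ = 0 + 115 + 319 + 576 = 1010
N̂ = 4720439 / 1010 ≈ 4673.7 → 4674

N ≈ 4674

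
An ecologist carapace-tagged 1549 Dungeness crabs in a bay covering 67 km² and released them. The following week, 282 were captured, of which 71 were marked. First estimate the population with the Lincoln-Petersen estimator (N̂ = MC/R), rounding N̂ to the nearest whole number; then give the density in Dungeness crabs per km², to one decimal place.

N̂ = 1549·282/71 = 436818/71 ≈ 6152.4 → 6152
Density = N̂ / area = 6152 / 67 ≈ 91.82 → 91.8 per km²

density ≈ 91.8 Dungeness crabs per km²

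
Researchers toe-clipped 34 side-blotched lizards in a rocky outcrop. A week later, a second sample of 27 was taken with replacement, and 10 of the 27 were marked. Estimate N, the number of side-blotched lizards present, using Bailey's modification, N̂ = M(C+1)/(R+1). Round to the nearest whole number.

N̂ = 34·(27+1)/(10+1) = 34·28/11 = 952/11 ≈ 86.5 → 87

N ≈ 87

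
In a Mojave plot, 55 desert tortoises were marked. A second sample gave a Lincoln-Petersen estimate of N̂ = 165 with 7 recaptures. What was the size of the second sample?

From N = M·C/R: C = N·R / M = 165·7 / 55 = 1155 / 55 = 21.

C = 21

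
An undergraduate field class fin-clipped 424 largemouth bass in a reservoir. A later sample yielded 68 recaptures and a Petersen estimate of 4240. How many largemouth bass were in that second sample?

C = 680

From N = M·C/R: C = N·R / M = 4240·68 / 424 = 288320 / 424 = 680.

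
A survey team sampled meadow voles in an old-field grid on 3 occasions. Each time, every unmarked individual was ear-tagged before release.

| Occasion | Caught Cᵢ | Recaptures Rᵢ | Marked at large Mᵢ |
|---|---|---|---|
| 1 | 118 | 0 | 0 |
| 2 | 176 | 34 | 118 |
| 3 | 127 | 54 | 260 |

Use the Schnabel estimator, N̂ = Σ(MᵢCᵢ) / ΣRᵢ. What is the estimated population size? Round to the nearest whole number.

Σ MᵢCᵢ = 0·118 + 118·176 + 260·127 = 0 + 20768 + 33020 = 53788
Σ Rᵢ = 0 + 34 + 54 = 88
N̂ = 53788 / 88 ≈ 611.2 → 611

N ≈ 611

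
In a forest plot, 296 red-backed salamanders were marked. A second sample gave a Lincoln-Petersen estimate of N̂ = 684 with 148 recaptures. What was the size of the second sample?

From N = M·C/R: C = N·R / M = 684·148 / 296 = 101232 / 296 = 342.

C = 342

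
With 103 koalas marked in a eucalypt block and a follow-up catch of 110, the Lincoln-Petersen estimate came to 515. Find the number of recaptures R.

R = 22

From N = M·C/R: R = M·C / N = 103·110 / 515 = 11330 / 515 = 22.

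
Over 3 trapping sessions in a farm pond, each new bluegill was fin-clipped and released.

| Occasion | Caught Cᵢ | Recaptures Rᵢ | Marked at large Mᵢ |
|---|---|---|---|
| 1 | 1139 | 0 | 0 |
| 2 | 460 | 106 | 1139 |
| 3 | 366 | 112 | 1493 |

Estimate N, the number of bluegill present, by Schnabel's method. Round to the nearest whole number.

Σ MᵢCᵢ = 0·1139 + 1139·460 + 1493·366 = 0 + 523940 + 546438 = 1070378
Σ Rᵢ = 0 + 106 + 112 = 218
N̂ = 1070378 / 218 ≈ 4910.0 → 4910

N ≈ 4910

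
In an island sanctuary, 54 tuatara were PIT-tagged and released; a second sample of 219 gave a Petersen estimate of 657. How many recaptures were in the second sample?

From N = M·C/R: R = M·C / N = 54·219 / 657 = 11826 / 657 = 18.

R = 18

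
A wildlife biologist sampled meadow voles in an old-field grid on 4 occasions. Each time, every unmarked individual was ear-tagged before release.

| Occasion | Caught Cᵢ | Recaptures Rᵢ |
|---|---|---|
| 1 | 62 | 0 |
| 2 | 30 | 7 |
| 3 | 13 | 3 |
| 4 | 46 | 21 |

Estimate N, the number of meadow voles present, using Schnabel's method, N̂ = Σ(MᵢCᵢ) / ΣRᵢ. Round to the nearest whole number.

Marked at large before each occasion: Mᵢ = Σⱼ<ᵢ (Cⱼ − Rⱼ) → M1=0, M2=62, M3=85, M4=95
Σ MᵢCᵢ = 0·62 + 62·30 + 85·13 + 95·46 = 0 + 1860 + 1105 + 4370 = 7335
Σ Rᵢ = 0 + 7 + 3 + 21 = 31
N̂ = 7335 / 31 ≈ 236.6 → 237

N ≈ 237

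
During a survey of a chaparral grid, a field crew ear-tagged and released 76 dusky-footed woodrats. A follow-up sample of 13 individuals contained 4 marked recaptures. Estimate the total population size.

The marked fraction in the recapture sample should equal the marked fraction in the population: 4/13 = 76/N.
N = (76 × 13) / 4 = 988 / 4 = 247

N = 247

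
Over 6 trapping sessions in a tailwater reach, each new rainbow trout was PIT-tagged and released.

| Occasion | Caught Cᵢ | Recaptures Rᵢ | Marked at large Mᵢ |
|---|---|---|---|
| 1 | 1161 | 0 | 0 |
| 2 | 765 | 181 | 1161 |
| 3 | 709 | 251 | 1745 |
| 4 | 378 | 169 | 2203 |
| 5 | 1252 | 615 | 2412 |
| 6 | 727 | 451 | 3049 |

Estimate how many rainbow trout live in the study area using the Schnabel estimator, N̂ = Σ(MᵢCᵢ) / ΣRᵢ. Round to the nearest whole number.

Σ MᵢCᵢ = 0·1161 + 1161·765 + 1745·709 + 2203·378 + 2412·1252 + 3049·727 = 0 + 888165 + 1237205 + 832734 + 3019824 + 2216623 = 8194551
Σ Rᵢ = 0 + 181 + 251 + 169 + 615 + 451 = 1667
N̂ = 8194551 / 1667 ≈ 4915.7 → 4916

N ≈ 4916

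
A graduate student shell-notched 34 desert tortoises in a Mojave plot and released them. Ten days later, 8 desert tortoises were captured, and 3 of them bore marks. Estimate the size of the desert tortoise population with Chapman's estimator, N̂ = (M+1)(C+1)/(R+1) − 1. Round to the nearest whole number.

N ≈ 78

N̂ = (34+1)(8+1)/(3+1) − 1 = 35·9/4 − 1
= 315/4 − 1 ≈ 78.8 − 1 ≈ 77.8 → 78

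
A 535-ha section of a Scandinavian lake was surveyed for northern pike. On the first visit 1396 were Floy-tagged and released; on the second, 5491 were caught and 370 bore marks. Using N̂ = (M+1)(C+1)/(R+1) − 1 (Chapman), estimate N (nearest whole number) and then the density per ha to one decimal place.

N̂ = 1397·5492/371 − 1 = 7672324/371 − 1 ≈ 20679.1 → 20679
Density = N̂ / area = 20679 / 535 ≈ 38.65 → 38.7 per ha

density ≈ 38.7 northern pike per ha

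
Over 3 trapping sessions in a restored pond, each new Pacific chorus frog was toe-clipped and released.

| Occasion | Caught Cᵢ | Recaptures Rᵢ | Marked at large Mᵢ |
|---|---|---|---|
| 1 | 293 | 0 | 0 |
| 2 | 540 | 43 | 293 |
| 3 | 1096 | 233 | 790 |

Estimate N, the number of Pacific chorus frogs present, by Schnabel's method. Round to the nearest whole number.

Σ MᵢCᵢ = 0·293 + 293·540 + 790·1096 = 0 + 158220 + 865840 = 1024060
Σ Rᵢ = 0 + 43 + 233 = 276
N̂ = 1024060 / 276 ≈ 3710.4 → 3710

N ≈ 3710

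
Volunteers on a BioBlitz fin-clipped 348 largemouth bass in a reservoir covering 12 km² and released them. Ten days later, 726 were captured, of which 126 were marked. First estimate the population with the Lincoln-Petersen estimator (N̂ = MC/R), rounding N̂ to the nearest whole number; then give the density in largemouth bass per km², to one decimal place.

N̂ = 348·726/126 = 252648/126 ≈ 2005.1 → 2005
Density = N̂ / area = 2005 / 12 ≈ 167.08 → 167.1 per km²

density ≈ 167.1 largemouth bass per km²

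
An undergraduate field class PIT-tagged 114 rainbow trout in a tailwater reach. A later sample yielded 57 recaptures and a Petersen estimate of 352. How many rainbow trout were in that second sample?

From N = M·C/R: C = N·R / M = 352·57 / 114 = 20064 / 114 = 176.

C = 176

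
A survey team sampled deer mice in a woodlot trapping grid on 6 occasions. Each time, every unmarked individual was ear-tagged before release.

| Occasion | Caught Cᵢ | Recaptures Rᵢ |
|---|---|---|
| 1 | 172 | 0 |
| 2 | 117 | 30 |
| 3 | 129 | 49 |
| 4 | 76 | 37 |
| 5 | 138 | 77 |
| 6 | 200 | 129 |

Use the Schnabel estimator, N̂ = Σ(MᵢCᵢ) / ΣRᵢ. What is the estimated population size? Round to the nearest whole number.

Marked at large before each occasion: Mᵢ = Σⱼ<ᵢ (Cⱼ − Rⱼ) → M1=0, M2=172, M3=259, M4=339, M5=378, M6=439
Σ MᵢCᵢ = 0·172 + 172·117 + 259·129 + 339·76 + 378·138 + 439·200 = 0 + 20124 + 33411 + 25764 + 52164 + 87800 = 219263
Σ Rᵢ = 0 + 30 + 49 + 37 + 77 + 129 = 322
N̂ = 219263 / 322 ≈ 680.9 → 681

N ≈ 681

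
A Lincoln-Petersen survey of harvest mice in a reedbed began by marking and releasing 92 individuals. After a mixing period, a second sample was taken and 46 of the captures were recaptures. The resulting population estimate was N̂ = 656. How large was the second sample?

From N = M·C/R: C = N·R / M = 656·46 / 92 = 30176 / 92 = 328.

C = 328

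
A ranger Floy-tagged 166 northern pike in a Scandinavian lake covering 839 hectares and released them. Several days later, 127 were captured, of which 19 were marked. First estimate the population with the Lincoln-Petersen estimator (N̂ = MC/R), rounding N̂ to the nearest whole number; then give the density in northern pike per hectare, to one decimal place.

N̂ = 166·127/19 = 21082/19 ≈ 1109.6 → 1110
Density = N̂ / area = 1110 / 839 ≈ 1.32 → 1.3 per hectare

density ≈ 1.3 northern pike per hectare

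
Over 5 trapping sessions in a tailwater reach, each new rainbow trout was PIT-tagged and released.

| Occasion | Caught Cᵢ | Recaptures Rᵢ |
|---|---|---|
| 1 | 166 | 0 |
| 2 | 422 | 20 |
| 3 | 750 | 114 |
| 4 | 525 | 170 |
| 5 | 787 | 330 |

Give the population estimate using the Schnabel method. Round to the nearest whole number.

Marked at large before each occasion: Mᵢ = Σⱼ<ᵢ (Cⱼ − Rⱼ) → M1=0, M2=166, M3=568, M4=1204, M5=1559
Σ MᵢCᵢ = 0·166 + 166·422 + 568·750 + 1204·525 + 1559·787 = 0 + 70052 + 426000 + 632100 + 1226933 = 2355085
Σ Rᵢ = 0 + 20 + 114 + 170 + 330 = 634
N̂ = 2355085 / 634 ≈ 3714.6 → 3715

N ≈ 3715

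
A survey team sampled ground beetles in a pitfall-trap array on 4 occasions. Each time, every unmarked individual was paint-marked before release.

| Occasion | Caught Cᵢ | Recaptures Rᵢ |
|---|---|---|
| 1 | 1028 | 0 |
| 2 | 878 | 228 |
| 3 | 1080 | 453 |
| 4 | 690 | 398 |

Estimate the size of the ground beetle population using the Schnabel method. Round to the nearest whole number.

Marked at large before each occasion: Mᵢ = Σⱼ<ᵢ (Cⱼ − Rⱼ) → M1=0, M2=1028, M3=1678, M4=2305
Σ MᵢCᵢ = 0·1028 + 1028·878 + 1678·1080 + 2305·690 = 0 + 902584 + 1812240 + 1590450 = 4305274
Σ Rᵢ = 0 + 228 + 453 + 398 = 1079
N̂ = 4305274 / 1079 ≈ 3990.1 → 3990

N ≈ 3990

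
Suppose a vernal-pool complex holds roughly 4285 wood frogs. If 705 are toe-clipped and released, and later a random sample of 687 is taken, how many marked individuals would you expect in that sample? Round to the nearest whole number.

expected recaptures ≈ 113

The marked fraction of the population is 705/4285, so in a sample of 687 expect C·(M/N) marked.
E[R] = 705 × 687 / 4285 = 484335 / 4285 ≈ 113.0 → 113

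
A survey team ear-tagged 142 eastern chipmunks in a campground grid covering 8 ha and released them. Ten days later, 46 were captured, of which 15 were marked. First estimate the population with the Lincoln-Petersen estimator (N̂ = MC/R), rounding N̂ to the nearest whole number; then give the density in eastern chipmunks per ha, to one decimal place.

N̂ = 142·46/15 = 6532/15 ≈ 435.47 → 435
Density = N̂ / area = 435 / 8 ≈ 54.38 → 54.4 per ha

density ≈ 54.4 eastern chipmunks per ha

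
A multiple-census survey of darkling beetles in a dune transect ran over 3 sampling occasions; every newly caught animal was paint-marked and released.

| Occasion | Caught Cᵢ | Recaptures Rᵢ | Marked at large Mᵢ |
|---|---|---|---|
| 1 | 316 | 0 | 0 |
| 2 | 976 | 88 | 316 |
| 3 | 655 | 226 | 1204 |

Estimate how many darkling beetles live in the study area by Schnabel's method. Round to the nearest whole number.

N ≈ 3494

Σ MᵢCᵢ = 0·316 + 316·976 + 1204·655 = 0 + 308416 + 788620 = 1097036
Σ Rᵢ = 0 + 88 + 226 = 314
N̂ = 1097036 / 314 ≈ 3493.7 → 3494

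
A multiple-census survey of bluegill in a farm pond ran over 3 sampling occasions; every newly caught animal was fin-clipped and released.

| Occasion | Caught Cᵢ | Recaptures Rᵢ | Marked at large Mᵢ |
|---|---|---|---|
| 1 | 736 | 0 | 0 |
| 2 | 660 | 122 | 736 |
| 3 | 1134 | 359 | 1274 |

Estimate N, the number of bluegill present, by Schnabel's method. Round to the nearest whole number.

Σ MᵢCᵢ = 0·736 + 736·660 + 1274·1134 = 0 + 485760 + 1444716 = 1930476
Σ Rᵢ = 0 + 122 + 359 = 481
N̂ = 1930476 / 481 ≈ 4013.46 → 4013

N ≈ 4013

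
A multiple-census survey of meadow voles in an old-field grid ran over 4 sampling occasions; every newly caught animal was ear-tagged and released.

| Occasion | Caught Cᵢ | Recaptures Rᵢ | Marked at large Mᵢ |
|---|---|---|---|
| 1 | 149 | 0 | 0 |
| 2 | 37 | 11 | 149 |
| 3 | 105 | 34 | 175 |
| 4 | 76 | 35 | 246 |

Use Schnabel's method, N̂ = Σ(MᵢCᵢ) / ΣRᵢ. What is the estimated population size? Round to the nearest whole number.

N ≈ 532

Σ MᵢCᵢ = 0·149 + 149·37 + 175·105 + 246·76 = 0 + 5513 + 18375 + 18696 = 42584
Σ Rᵢ = 0 + 11 + 34 + 35 = 80
N̂ = 42584 / 80 ≈ 532.3 → 532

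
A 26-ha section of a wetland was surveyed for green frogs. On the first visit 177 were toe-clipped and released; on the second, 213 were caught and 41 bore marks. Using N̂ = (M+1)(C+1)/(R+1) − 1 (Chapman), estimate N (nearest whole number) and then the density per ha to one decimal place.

density ≈ 34.8 green frogs per ha

N̂ = 178·214/42 − 1 = 38092/42 − 1 ≈ 906.0 → 906
Density = N̂ / area = 906 / 26 ≈ 34.846 → 34.8 per ha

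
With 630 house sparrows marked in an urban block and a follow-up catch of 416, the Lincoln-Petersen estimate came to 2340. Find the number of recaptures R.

R = 112

From N = M·C/R: R = M·C / N = 630·416 / 2340 = 262080 / 2340 = 112.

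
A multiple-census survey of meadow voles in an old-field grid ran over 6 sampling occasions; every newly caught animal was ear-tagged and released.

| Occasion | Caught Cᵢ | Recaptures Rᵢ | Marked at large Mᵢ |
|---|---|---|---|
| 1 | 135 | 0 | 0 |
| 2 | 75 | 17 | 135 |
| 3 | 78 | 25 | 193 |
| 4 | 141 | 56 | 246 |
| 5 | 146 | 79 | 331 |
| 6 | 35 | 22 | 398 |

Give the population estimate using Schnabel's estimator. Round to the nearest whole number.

Σ MᵢCᵢ = 0·135 + 135·75 + 193·78 + 246·141 + 331·146 + 398·35 = 0 + 10125 + 15054 + 34686 + 48326 + 13930 = 122121
Σ Rᵢ = 0 + 17 + 25 + 56 + 79 + 22 = 199
N̂ = 122121 / 199 ≈ 613.7 → 614

N ≈ 614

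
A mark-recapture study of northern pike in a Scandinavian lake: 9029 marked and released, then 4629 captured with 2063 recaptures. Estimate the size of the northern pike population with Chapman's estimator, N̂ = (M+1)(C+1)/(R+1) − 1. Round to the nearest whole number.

N̂ = (9029+1)(4629+1)/(2063+1) − 1 = 9030·4630/2064 − 1
= 41808900/2064 − 1 ≈ 20256.2 − 1 ≈ 20255.2 → 20255

N ≈ 20,255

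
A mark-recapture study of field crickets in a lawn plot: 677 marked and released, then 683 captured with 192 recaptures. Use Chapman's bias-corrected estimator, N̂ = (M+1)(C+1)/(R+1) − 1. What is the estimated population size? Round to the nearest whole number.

N ≈ 2402

N̂ = (677+1)(683+1)/(192+1) − 1 = 678·684/193 − 1
= 463752/193 − 1 ≈ 2402.9 − 1 ≈ 2401.9 → 2402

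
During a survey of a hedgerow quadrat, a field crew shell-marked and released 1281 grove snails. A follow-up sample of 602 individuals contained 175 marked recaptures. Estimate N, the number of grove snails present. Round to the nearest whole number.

N ≈ 4407

Lincoln-Petersen assumes M/N = R/C, so N = M·C / R.
N = (1281 × 602) / 175 = 771162 / 175 ≈ 4406.6 → 4407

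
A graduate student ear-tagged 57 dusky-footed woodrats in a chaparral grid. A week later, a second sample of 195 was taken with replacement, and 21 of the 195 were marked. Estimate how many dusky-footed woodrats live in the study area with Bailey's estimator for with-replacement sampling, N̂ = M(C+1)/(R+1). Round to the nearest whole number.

N̂ = 57·(195+1)/(21+1) = 57·196/22 = 11172/22 ≈ 507.8 → 508

N ≈ 508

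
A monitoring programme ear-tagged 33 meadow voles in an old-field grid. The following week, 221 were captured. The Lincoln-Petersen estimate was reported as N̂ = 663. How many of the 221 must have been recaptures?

From N = M·C/R: R = M·C / N = 33·221 / 663 = 7293 / 663 = 11.

R = 11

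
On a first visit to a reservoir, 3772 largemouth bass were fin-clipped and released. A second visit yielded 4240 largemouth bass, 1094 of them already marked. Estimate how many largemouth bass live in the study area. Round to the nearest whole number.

Lincoln-Petersen assumes M/N = R/C, so N = M·C / R.
N = (3772 × 4240) / 1094 = 15993280 / 1094 ≈ 14619.1 → 14619

N ≈ 14,619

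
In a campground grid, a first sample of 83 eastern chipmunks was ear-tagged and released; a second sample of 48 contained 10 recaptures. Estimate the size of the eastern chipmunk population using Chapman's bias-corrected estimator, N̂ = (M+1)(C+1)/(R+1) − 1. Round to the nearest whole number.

N̂ = (83+1)(48+1)/(10+1) − 1 = 84·49/11 − 1
= 4116/11 − 1 ≈ 374.2 − 1 ≈ 373.2 → 373

N ≈ 373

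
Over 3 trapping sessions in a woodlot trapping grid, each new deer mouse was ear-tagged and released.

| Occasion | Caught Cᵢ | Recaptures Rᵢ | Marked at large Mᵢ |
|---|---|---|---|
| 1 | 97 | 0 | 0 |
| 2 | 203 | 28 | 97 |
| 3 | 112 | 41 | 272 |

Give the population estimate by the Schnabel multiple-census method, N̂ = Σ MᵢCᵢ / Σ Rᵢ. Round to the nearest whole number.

N ≈ 727

Σ MᵢCᵢ = 0·97 + 97·203 + 272·112 = 0 + 19691 + 30464 = 50155
Σ Rᵢ = 0 + 28 + 41 = 69
N̂ = 50155 / 69 ≈ 726.9 → 727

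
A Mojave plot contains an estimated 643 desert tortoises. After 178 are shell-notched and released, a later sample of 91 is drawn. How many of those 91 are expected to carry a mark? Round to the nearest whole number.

expected recaptures ≈ 25

The marked fraction of the population is 178/643, so in a sample of 91 expect C·(M/N) marked.
E[R] = 178 × 91 / 643 = 16198 / 643 ≈ 25.2 → 25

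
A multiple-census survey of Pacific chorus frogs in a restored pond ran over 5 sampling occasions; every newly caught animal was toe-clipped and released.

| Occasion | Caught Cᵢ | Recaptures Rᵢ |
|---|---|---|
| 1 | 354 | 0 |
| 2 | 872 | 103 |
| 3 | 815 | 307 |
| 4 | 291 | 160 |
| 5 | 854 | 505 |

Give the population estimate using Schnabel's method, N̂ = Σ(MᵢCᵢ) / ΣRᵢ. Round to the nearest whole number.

Marked at large before each occasion: Mᵢ = Σⱼ<ᵢ (Cⱼ − Rⱼ) → M1=0, M2=354, M3=1123, M4=1631, M5=1762
Σ MᵢCᵢ = 0·354 + 354·872 + 1123·815 + 1631·291 + 1762·854 = 0 + 308688 + 915245 + 474621 + 1504748 = 3203302
Σ Rᵢ = 0 + 103 + 307 + 160 + 505 = 1075
N̂ = 3203302 / 1075 ≈ 2979.8 → 2980

N ≈ 2980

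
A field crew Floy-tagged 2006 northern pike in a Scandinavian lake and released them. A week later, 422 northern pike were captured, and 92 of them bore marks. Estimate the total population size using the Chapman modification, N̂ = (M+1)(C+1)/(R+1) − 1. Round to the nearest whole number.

N ≈ 9128

N̂ = (2006+1)(422+1)/(92+1) − 1 = 2007·423/93 − 1
= 848961/93 − 1 ≈ 9128.6 − 1 ≈ 9127.6 → 9128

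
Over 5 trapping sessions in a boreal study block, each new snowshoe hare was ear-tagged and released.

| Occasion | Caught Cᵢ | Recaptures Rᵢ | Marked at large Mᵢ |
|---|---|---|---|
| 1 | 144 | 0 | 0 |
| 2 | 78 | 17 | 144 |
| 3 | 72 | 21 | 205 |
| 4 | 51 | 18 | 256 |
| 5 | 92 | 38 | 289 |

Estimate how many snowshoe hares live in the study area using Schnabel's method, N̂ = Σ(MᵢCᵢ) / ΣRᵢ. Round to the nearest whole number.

Σ MᵢCᵢ = 0·144 + 144·78 + 205·72 + 256·51 + 289·92 = 0 + 11232 + 14760 + 13056 + 26588 = 65636
Σ Rᵢ = 0 + 17 + 21 + 18 + 38 = 94
N̂ = 65636 / 94 ≈ 698.3 → 698

N ≈ 698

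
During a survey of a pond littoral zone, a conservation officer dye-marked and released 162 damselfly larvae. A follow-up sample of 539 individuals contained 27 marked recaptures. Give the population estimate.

N = (162 × 539) / 27 = 87318 / 27 = 3234

N = 3234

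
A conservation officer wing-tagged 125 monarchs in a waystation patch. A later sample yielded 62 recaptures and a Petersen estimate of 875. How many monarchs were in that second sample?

From N = M·C/R: C = N·R / M = 875·62 / 125 = 54250 / 125 = 434.

C = 434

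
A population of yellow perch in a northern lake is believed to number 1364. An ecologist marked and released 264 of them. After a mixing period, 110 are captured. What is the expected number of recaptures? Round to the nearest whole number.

Expected recaptures E[R] = M·C / N.
E[R] = 264 × 110 / 1364 = 29040 / 1364 ≈ 21.3 → 21

expected recaptures ≈ 21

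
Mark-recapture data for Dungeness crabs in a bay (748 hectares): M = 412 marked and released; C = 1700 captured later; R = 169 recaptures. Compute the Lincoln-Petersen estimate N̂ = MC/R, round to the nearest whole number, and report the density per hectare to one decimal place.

density ≈ 5.5 Dungeness crabs per hectare

N̂ = 412·1700/169 = 700400/169 ≈ 4144.4 → 4144
Density = N̂ / area = 4144 / 748 ≈ 5.54 → 5.5 per hectare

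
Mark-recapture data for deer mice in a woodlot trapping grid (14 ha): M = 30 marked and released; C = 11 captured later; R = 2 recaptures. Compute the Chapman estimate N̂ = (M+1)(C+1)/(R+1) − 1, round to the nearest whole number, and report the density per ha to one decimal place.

N̂ = 31·12/3 − 1 = 372/3 − 1 = 123
Density = N̂ / area = 123 / 14 ≈ 8.79 → 8.8 per ha

density ≈ 8.8 deer mice per ha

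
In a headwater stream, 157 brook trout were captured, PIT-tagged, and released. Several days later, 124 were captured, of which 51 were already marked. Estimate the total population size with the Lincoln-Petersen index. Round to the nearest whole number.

The marked fraction in the recapture sample should equal the marked fraction in the population: 51/124 = 157/N.
N = (157 × 124) / 51 = 19468 / 51 ≈ 381.7 → 382

N ≈ 382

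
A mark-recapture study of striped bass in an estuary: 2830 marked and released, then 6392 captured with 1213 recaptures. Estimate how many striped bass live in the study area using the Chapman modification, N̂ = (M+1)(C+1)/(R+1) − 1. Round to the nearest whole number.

N ≈ 14,907

N̂ = (2830+1)(6392+1)/(1213+1) − 1 = 2831·6393/1214 − 1
= 18098583/1214 − 1 ≈ 14908.2 − 1 ≈ 14907.2 → 14907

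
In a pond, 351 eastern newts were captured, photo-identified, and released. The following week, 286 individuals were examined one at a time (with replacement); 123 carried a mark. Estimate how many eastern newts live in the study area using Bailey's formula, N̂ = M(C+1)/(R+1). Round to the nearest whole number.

N ≈ 812

N̂ = 351·(286+1)/(123+1) = 351·287/124 = 100737/124 ≈ 812.4 → 812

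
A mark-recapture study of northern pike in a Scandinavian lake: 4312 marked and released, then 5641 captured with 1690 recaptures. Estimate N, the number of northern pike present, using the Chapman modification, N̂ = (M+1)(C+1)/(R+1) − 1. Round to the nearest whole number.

N ≈ 14,389

N̂ = (4312+1)(5641+1)/(1690+1) − 1 = 4313·5642/1691 − 1
= 24333946/1691 − 1 ≈ 14390.3 − 1 ≈ 14389.3 → 14389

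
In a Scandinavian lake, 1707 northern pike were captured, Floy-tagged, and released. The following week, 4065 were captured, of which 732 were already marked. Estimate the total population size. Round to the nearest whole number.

N ≈ 9479

N = (1707 × 4065) / 732 = 6938955 / 732 ≈ 9479.4 → 9479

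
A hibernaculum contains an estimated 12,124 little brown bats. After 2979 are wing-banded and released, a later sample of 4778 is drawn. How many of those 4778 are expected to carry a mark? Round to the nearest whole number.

expected recaptures ≈ 1174

Expected recaptures E[R] = M·C / N.
E[R] = 2979 × 4778 / 12124 = 14233662 / 12124 ≈ 1174.0 → 1174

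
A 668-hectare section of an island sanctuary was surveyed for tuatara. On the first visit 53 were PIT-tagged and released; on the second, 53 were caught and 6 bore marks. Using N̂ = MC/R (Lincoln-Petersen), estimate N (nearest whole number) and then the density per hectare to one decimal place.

N̂ = 53·53/6 = 2809/6 ≈ 468.2 → 468
Density = N̂ / area = 468 / 668 ≈ 0.70 → 0.7 per hectare

density ≈ 0.7 tuatara per hectare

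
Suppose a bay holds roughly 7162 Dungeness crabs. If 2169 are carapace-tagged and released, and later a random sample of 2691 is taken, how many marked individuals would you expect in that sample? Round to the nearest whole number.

expected recaptures ≈ 815

Expected recaptures E[R] = M·C / N.
E[R] = 2169 × 2691 / 7162 = 5836779 / 7162 ≈ 815.0 → 815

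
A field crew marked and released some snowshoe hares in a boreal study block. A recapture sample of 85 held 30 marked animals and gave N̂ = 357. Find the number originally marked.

From N = M·C/R: M = N·R / C = 357·30 / 85 = 10710 / 85 = 126.

M = 126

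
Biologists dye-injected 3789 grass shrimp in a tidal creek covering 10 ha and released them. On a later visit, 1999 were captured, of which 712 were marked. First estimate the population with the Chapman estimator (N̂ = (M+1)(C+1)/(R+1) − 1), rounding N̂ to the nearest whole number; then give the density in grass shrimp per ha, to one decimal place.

N̂ = 3790·2000/713 − 1 = 7580000/713 − 1 ≈ 10630.1 → 10630
Density = N̂ / area = 10630 / 10 = 1063.0 per ha

density ≈ 1063.0 grass shrimp per ha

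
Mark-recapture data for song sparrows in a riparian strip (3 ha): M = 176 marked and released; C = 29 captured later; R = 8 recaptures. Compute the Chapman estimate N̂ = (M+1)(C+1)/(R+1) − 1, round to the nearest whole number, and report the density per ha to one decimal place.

N̂ = 177·30/9 − 1 = 5310/9 − 1 = 589
Density = N̂ / area = 589 / 3 ≈ 196.33 → 196.3 per ha

density ≈ 196.3 song sparrows per ha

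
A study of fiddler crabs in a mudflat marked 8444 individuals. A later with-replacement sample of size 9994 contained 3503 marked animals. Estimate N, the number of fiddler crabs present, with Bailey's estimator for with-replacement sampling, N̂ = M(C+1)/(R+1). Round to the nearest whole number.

N ≈ 24,086

N̂ = 8444·(9994+1)/(3503+1) = 8444·9995/3504 = 84397780/3504 ≈ 24086.1 → 24086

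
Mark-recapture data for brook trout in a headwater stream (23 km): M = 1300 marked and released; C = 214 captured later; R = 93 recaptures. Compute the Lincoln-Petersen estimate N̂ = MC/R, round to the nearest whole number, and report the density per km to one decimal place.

density ≈ 130.0 brook trout per km

N̂ = 1300·214/93 = 278200/93 ≈ 2991.4 → 2991
Density = N̂ / area = 2991 / 23 ≈ 130.04 → 130.0 per km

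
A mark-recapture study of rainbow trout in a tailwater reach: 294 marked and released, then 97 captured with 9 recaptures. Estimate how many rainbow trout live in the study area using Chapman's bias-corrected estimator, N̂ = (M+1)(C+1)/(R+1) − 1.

N̂ = (294+1)(97+1)/(9+1) − 1 = 295·98/10 − 1
= 28910/10 − 1 = 2891 − 1 = 2890

N = 2890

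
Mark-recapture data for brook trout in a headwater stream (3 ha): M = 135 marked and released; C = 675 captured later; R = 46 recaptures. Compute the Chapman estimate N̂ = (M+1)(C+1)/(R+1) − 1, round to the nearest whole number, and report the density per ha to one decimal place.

density ≈ 651.7 brook trout per ha

N̂ = 136·676/47 − 1 = 91936/47 − 1 ≈ 1955.1 → 1955
Density = N̂ / area = 1955 / 3 ≈ 651.67 → 651.7 per ha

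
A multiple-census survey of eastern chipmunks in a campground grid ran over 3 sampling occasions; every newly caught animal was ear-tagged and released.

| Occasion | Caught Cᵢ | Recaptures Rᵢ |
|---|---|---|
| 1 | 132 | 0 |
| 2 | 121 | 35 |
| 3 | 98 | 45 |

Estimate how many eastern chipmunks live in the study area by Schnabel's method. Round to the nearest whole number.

Marked at large before each occasion: Mᵢ = Σⱼ<ᵢ (Cⱼ − Rⱼ) → M1=0, M2=132, M3=218
Σ MᵢCᵢ = 0·132 + 132·121 + 218·98 = 0 + 15972 + 21364 = 37336
Σ Rᵢ = 0 + 35 + 45 = 80
N̂ = 37336 / 80 ≈ 466.7 → 467

N ≈ 467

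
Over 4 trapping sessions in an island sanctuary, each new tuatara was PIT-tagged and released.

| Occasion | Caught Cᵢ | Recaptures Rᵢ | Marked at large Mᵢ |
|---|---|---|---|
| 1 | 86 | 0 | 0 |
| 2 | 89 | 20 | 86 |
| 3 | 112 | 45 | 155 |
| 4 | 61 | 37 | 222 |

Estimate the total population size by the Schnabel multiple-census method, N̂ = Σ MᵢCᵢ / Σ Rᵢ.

N = 378

Σ MᵢCᵢ = 0·86 + 86·89 + 155·112 + 222·61 = 0 + 7654 + 17360 + 13542 = 38556
Σ Rᵢ = 0 + 20 + 45 + 37 = 102
N̂ = 38556 / 102 = 378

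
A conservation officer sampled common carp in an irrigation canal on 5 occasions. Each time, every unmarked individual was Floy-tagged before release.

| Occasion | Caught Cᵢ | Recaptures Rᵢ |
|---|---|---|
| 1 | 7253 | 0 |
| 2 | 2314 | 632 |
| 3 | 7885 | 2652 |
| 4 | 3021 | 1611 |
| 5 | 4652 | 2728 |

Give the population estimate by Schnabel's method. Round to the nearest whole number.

N ≈ 26,565

Marked at large before each occasion: Mᵢ = Σⱼ<ᵢ (Cⱼ − Rⱼ) → M1=0, M2=7253, M3=8935, M4=14168, M5=15578
Σ MᵢCᵢ = 0·7253 + 7253·2314 + 8935·7885 + 14168·3021 + 15578·4652 = 0 + 16783442 + 70452475 + 42801528 + 72468856 = 202506301
Σ Rᵢ = 0 + 632 + 2652 + 1611 + 2728 = 7623
N̂ = 202506301 / 7623 ≈ 26565.2 → 26565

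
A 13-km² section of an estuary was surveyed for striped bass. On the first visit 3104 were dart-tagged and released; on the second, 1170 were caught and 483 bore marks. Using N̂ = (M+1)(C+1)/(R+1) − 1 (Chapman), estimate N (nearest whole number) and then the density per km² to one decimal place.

density ≈ 577.8 striped bass per km²

N̂ = 3105·1171/484 − 1 = 3635955/484 − 1 ≈ 7511.3 → 7511
Density = N̂ / area = 7511 / 13 ≈ 577.77 → 577.8 per km²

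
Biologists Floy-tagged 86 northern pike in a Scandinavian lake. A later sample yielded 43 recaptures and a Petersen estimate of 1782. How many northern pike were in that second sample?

From N = M·C/R: C = N·R / M = 1782·43 / 86 = 76626 / 86 = 891.

C = 891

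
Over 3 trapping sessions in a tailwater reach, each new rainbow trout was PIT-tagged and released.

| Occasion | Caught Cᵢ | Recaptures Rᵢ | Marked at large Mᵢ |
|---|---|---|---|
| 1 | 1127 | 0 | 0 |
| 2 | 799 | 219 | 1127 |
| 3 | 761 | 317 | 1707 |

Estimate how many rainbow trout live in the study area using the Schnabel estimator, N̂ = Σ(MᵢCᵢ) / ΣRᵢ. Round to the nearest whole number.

N ≈ 4104

Σ MᵢCᵢ = 0·1127 + 1127·799 + 1707·761 = 0 + 900473 + 1299027 = 2199500
Σ Rᵢ = 0 + 219 + 317 = 536
N̂ = 2199500 / 536 ≈ 4103.5 → 4104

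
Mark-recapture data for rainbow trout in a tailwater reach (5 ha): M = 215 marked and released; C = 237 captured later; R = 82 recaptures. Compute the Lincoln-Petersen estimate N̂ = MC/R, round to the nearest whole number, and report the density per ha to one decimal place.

density ≈ 124.2 rainbow trout per ha

N̂ = 215·237/82 = 50955/82 ≈ 621.4 → 621
Density = N̂ / area = 621 / 5 ≈ 124.20 → 124.2 per ha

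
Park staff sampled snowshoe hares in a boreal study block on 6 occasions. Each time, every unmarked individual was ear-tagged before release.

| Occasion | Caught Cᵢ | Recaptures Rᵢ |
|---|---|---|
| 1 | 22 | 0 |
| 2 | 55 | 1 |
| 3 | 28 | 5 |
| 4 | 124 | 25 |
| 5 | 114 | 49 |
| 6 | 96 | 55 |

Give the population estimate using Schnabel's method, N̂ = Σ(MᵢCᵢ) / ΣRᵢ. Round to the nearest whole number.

Marked at large before each occasion: Mᵢ = Σⱼ<ᵢ (Cⱼ − Rⱼ) → M1=0, M2=22, M3=76, M4=99, M5=198, M6=263
Σ MᵢCᵢ = 0·22 + 22·55 + 76·28 + 99·124 + 198·114 + 263·96 = 0 + 1210 + 2128 + 12276 + 22572 + 25248 = 63434
Σ Rᵢ = 0 + 1 + 5 + 25 + 49 + 55 = 135
N̂ = 63434 / 135 ≈ 469.9 → 470

N ≈ 470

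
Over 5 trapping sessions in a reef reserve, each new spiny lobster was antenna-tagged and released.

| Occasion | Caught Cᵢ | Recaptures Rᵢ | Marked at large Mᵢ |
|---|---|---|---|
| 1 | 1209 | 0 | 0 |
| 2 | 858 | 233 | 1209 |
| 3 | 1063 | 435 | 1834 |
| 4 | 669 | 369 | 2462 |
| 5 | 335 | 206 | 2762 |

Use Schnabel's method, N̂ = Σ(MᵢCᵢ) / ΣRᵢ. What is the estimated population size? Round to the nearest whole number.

N ≈ 4472

Σ MᵢCᵢ = 0·1209 + 1209·858 + 1834·1063 + 2462·669 + 2762·335 = 0 + 1037322 + 1949542 + 1647078 + 925270 = 5559212
Σ Rᵢ = 0 + 233 + 435 + 369 + 206 = 1243
N̂ = 5559212 / 1243 ≈ 4472.4 → 4472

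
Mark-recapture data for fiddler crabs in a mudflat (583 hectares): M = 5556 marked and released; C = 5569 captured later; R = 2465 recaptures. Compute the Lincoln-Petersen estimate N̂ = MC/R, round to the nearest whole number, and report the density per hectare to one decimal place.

density ≈ 21.5 fiddler crabs per hectare

N̂ = 5556·5569/2465 = 30941364/2465 ≈ 12552.3 → 12552
Density = N̂ / area = 12552 / 583 ≈ 21.53 → 21.5 per hectare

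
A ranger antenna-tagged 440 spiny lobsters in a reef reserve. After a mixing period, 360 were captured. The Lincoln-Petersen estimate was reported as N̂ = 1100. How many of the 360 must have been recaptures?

From N = M·C/R: R = M·C / N = 440·360 / 1100 = 158400 / 1100 = 144.

R = 144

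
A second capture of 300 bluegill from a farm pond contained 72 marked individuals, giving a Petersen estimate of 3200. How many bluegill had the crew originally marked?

M = 768

From N = M·C/R: M = N·R / C = 3200·72 / 300 = 230400 / 300 = 768.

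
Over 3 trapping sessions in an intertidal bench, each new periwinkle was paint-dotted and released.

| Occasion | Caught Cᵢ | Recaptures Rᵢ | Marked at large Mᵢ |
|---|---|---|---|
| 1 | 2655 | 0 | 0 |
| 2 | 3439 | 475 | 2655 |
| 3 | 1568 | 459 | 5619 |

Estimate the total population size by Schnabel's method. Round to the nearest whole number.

N ≈ 19,209

Σ MᵢCᵢ = 0·2655 + 2655·3439 + 5619·1568 = 0 + 9130545 + 8810592 = 17941137
Σ Rᵢ = 0 + 475 + 459 = 934
N̂ = 17941137 / 934 ≈ 19208.9 → 19209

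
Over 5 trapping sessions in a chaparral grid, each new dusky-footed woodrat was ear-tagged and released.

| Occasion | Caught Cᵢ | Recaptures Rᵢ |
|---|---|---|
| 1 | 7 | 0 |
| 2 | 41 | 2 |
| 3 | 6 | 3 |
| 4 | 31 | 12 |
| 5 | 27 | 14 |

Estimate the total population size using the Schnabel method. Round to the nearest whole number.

Marked at large before each occasion: Mᵢ = Σⱼ<ᵢ (Cⱼ − Rⱼ) → M1=0, M2=7, M3=46, M4=49, M5=68
Σ MᵢCᵢ = 0·7 + 7·41 + 46·6 + 49·31 + 68·27 = 0 + 287 + 276 + 1519 + 1836 = 3918
Σ Rᵢ = 0 + 2 + 3 + 12 + 14 = 31
N̂ = 3918 / 31 ≈ 126.4 → 126

N ≈ 126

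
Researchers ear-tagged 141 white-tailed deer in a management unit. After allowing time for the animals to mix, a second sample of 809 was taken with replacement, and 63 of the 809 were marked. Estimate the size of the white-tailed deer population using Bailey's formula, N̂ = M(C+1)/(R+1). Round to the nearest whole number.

N ≈ 1785

N̂ = 141·(809+1)/(63+1) = 141·810/64 = 114210/64 ≈ 1784.5 → 1785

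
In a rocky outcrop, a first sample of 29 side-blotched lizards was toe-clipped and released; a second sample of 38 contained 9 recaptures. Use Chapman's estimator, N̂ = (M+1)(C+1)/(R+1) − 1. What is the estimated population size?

N = 116

N̂ = (29+1)(38+1)/(9+1) − 1 = 30·39/10 − 1
= 1170/10 − 1 = 117 − 1 = 116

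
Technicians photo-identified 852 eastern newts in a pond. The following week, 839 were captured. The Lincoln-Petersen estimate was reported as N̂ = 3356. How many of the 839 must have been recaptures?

R = 213

From N = M·C/R: R = M·C / N = 852·839 / 3356 = 714828 / 3356 = 213.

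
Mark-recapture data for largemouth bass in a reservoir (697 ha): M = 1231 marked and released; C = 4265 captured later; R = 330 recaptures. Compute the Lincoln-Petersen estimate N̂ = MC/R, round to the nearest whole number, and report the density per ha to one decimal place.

N̂ = 1231·4265/330 = 5250215/330 ≈ 15909.7 → 15910
Density = N̂ / area = 15910 / 697 ≈ 22.83 → 22.8 per ha

density ≈ 22.8 largemouth bass per ha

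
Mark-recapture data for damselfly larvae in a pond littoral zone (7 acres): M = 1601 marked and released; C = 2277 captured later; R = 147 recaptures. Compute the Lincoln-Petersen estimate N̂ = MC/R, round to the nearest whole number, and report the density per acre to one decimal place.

N̂ = 1601·2277/147 = 3645477/147 ≈ 24799.2 → 24799
Density = N̂ / area = 24799 / 7 ≈ 3542.71 → 3542.7 per acre

density ≈ 3542.7 damselfly larvae per acre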